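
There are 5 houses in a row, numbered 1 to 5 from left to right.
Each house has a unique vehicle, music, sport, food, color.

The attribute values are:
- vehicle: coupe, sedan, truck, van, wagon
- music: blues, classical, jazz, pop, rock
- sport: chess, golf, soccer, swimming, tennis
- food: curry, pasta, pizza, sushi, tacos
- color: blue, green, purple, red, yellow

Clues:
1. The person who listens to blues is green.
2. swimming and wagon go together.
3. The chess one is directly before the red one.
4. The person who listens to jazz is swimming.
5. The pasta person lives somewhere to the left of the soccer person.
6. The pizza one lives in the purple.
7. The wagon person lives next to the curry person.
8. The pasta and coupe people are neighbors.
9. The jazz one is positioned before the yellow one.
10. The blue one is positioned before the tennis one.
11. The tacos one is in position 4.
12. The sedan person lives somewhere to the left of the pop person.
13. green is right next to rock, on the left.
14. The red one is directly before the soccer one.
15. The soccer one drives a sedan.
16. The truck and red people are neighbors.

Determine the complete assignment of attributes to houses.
Solution:

House | Vehicle | Music | Sport | Food | Color
----------------------------------------------
  1   | truck | blues | chess | pasta | green
  2   | coupe | rock | golf | sushi | red
  3   | sedan | classical | soccer | pizza | purple
  4   | wagon | jazz | swimming | tacos | blue
  5   | van | pop | tennis | curry | yellow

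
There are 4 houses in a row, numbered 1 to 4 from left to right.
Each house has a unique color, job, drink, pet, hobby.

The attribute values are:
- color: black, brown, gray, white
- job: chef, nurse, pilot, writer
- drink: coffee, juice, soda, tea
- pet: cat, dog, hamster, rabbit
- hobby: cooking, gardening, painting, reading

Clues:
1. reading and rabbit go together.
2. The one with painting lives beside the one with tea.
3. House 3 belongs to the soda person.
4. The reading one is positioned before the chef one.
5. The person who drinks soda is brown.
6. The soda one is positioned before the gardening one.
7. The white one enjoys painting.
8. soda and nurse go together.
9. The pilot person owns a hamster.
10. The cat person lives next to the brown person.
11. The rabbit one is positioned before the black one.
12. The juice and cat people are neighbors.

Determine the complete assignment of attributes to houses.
Solution:

House | Color | Job | Drink | Pet | Hobby
-----------------------------------------
  1   | white | pilot | juice | hamster | painting
  2   | gray | writer | tea | cat | cooking
  3   | brown | nurse | soda | rabbit | reading
  4   | black | chef | coffee | dog | gardening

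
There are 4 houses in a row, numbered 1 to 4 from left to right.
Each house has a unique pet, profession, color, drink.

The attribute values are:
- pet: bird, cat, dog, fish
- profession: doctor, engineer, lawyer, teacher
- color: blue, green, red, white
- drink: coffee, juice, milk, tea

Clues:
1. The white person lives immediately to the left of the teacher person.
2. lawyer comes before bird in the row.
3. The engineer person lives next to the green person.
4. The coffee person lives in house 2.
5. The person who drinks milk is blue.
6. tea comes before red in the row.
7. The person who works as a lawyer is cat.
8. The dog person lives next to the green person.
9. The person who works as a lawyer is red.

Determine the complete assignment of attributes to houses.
Solution:

House | Pet | Profession | Color | Drink
----------------------------------------
  1   | dog | engineer | white | tea
  2   | fish | teacher | green | coffee
  3   | cat | lawyer | red | juice
  4   | bird | doctor | blue | milk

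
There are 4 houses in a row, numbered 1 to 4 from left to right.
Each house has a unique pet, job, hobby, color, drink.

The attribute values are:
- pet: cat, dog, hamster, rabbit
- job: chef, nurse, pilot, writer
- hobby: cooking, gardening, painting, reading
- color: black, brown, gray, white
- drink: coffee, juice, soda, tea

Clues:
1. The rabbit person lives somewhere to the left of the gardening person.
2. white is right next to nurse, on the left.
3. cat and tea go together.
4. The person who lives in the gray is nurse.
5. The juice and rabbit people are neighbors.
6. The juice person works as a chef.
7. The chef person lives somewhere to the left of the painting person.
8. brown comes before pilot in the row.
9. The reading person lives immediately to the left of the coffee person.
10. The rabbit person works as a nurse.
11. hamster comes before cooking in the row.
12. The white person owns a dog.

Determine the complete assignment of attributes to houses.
Solution:

House | Pet | Job | Hobby | Color | Drink
-----------------------------------------
  1   | dog | chef | reading | white | juice
  2   | rabbit | nurse | painting | gray | coffee
  3   | hamster | writer | gardening | brown | soda
  4   | cat | pilot | cooking | black | tea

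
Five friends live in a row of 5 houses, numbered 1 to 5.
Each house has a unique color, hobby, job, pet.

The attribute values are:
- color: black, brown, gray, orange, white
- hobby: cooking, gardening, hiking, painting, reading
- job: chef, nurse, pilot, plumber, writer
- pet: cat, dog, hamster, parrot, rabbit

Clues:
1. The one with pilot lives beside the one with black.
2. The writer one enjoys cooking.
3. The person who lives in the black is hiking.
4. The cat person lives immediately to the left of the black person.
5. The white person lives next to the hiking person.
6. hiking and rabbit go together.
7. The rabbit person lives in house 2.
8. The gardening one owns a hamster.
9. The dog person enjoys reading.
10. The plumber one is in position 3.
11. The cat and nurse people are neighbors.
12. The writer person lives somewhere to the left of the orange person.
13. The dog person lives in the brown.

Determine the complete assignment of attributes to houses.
Solution:

House | Color | Hobby | Job | Pet
---------------------------------
  1   | white | painting | pilot | cat
  2   | black | hiking | nurse | rabbit
  3   | brown | reading | plumber | dog
  4   | gray | cooking | writer | parrot
  5   | orange | gardening | chef | hamster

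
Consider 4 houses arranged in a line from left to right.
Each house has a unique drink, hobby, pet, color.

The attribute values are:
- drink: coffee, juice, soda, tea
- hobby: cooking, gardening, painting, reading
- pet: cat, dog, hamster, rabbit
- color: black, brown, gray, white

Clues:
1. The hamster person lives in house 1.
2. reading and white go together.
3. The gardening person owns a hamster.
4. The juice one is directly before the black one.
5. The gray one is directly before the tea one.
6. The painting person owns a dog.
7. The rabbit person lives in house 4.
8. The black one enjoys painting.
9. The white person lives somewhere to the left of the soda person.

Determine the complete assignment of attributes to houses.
Solution:

House | Drink | Hobby | Pet | Color
-----------------------------------
  1   | juice | gardening | hamster | gray
  2   | tea | painting | dog | black
  3   | coffee | reading | cat | white
  4   | soda | cooking | rabbit | brown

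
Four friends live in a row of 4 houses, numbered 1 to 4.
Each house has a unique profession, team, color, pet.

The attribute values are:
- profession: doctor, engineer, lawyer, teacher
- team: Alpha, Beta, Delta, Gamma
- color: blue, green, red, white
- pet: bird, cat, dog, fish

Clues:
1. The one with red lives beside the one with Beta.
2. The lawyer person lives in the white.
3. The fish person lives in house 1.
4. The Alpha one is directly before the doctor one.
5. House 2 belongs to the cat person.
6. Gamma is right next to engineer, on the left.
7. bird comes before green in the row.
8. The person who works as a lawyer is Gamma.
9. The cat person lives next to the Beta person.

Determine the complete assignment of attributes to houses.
Solution:

House | Profession | Team | Color | Pet
---------------------------------------
  1   | lawyer | Gamma | white | fish
  2   | engineer | Alpha | red | cat
  3   | doctor | Beta | blue | bird
  4   | teacher | Delta | green | dog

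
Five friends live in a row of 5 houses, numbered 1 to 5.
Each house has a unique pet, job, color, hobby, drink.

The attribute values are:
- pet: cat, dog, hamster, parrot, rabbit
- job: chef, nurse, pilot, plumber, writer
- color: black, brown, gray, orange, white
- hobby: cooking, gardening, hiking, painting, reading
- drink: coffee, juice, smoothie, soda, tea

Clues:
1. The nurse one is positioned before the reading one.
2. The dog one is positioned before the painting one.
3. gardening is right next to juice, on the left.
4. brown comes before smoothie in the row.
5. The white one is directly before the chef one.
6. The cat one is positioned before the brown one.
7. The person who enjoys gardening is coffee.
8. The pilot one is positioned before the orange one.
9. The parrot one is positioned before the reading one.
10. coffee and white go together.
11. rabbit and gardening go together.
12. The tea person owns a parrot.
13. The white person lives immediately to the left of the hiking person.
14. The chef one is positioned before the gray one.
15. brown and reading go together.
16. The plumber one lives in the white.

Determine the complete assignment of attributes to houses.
Solution:

House | Pet | Job | Color | Hobby | Drink
-----------------------------------------
  1   | rabbit | plumber | white | gardening | coffee
  2   | cat | chef | black | hiking | juice
  3   | parrot | nurse | gray | cooking | tea
  4   | dog | pilot | brown | reading | soda
  5   | hamster | writer | orange | painting | smoothie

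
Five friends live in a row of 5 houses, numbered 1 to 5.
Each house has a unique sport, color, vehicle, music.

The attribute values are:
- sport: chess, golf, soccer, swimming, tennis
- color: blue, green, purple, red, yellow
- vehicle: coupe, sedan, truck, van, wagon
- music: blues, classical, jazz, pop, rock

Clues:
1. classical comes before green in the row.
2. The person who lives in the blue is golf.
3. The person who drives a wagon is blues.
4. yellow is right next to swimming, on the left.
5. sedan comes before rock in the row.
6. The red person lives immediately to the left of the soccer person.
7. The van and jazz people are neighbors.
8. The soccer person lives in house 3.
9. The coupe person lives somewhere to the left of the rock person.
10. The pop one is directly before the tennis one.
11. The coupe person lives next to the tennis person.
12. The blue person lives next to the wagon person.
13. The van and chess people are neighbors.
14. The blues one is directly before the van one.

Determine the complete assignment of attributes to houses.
Solution:

House | Sport | Color | Vehicle | Music
---------------------------------------
  1   | golf | blue | coupe | pop
  2   | tennis | red | wagon | blues
  3   | soccer | purple | van | classical
  4   | chess | yellow | sedan | jazz
  5   | swimming | green | truck | rock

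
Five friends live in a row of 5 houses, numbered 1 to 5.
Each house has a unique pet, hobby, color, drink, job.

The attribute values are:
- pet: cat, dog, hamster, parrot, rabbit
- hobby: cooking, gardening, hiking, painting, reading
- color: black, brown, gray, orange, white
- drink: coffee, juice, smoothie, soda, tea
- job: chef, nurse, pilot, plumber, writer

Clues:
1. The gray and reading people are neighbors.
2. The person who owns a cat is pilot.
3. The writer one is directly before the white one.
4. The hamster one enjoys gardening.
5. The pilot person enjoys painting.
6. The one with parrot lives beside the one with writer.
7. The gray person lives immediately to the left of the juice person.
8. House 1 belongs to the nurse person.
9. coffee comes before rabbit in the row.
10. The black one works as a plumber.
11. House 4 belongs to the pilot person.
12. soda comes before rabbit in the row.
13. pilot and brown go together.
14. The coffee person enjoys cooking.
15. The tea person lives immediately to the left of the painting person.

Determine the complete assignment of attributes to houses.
Solution:

House | Pet | Hobby | Color | Drink | Job
-----------------------------------------
  1   | parrot | cooking | gray | coffee | nurse
  2   | dog | reading | orange | juice | writer
  3   | hamster | gardening | white | tea | chef
  4   | cat | painting | brown | soda | pilot
  5   | rabbit | hiking | black | smoothie | plumber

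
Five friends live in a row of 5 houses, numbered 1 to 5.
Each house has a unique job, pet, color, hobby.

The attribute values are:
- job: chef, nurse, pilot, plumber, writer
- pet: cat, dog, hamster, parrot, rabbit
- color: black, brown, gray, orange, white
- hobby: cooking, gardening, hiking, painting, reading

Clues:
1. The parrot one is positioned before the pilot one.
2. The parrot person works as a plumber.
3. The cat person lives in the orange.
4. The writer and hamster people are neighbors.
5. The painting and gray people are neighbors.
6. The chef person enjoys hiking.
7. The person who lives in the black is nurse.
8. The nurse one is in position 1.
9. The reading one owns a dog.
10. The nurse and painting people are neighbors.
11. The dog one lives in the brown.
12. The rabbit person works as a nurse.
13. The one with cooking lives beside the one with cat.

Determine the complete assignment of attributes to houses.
Solution:

House | Job | Pet | Color | Hobby
---------------------------------
  1   | nurse | rabbit | black | cooking
  2   | writer | cat | orange | painting
  3   | chef | hamster | gray | hiking
  4   | plumber | parrot | white | gardening
  5   | pilot | dog | brown | reading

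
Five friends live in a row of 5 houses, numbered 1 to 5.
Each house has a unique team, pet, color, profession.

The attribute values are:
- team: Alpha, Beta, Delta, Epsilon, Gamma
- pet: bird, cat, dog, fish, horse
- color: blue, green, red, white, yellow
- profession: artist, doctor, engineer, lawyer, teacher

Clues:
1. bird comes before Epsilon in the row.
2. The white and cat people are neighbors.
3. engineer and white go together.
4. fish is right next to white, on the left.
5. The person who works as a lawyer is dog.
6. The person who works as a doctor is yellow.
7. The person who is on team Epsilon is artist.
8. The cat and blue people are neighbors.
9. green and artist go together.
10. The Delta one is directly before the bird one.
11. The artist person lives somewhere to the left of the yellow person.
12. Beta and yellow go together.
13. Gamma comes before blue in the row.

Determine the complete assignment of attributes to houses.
Solution:

House | Team | Pet | Color | Profession
---------------------------------------
  1   | Delta | fish | red | teacher
  2   | Gamma | bird | white | engineer
  3   | Epsilon | cat | green | artist
  4   | Alpha | dog | blue | lawyer
  5   | Beta | horse | yellow | doctor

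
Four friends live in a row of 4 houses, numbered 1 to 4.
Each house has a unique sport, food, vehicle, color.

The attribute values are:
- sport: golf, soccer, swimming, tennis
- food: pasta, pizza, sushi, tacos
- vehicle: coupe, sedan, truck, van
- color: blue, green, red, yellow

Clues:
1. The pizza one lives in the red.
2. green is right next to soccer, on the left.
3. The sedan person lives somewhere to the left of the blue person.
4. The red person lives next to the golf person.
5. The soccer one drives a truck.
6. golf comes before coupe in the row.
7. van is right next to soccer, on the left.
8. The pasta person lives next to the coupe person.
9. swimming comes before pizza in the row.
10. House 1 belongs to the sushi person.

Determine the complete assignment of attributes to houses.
Solution:

House | Sport | Food | Vehicle | Color
--------------------------------------
  1   | swimming | sushi | van | green
  2   | soccer | pizza | truck | red
  3   | golf | pasta | sedan | yellow
  4   | tennis | tacos | coupe | blue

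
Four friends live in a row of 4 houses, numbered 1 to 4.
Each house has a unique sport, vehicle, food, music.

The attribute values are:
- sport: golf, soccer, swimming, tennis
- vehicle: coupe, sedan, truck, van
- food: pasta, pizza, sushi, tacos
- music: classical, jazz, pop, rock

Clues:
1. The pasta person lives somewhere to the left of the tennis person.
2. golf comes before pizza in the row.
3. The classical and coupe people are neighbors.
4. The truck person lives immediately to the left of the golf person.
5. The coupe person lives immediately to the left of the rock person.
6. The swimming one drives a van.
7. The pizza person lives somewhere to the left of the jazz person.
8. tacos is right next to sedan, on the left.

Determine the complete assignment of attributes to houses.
Solution:

House | Sport | Vehicle | Food | Music
--------------------------------------
  1   | soccer | truck | pasta | classical
  2   | golf | coupe | tacos | pop
  3   | tennis | sedan | pizza | rock
  4   | swimming | van | sushi | jazz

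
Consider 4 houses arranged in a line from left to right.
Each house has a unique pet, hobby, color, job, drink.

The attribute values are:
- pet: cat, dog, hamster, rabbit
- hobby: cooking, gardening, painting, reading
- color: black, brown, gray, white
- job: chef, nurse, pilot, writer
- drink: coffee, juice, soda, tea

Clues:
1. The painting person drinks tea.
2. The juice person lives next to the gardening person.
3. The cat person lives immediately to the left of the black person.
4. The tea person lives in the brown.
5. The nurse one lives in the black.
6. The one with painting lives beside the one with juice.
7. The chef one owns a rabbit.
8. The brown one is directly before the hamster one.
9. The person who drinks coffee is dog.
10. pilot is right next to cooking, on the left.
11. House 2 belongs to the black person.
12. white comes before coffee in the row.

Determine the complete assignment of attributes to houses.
Solution:

House | Pet | Hobby | Color | Job | Drink
-----------------------------------------
  1   | cat | painting | brown | pilot | tea
  2   | hamster | cooking | black | nurse | juice
  3   | rabbit | gardening | white | chef | soda
  4   | dog | reading | gray | writer | coffee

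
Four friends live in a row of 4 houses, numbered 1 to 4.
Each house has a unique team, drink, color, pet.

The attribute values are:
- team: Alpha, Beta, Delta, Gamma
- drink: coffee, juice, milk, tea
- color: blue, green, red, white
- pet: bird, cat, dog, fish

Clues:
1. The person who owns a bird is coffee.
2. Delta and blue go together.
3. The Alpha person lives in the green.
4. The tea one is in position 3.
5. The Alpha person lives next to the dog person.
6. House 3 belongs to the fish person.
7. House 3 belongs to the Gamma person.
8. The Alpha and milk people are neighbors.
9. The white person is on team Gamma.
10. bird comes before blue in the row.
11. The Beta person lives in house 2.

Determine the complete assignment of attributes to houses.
Solution:

House | Team | Drink | Color | Pet
----------------------------------
  1   | Alpha | coffee | green | bird
  2   | Beta | milk | red | dog
  3   | Gamma | tea | white | fish
  4   | Delta | juice | blue | cat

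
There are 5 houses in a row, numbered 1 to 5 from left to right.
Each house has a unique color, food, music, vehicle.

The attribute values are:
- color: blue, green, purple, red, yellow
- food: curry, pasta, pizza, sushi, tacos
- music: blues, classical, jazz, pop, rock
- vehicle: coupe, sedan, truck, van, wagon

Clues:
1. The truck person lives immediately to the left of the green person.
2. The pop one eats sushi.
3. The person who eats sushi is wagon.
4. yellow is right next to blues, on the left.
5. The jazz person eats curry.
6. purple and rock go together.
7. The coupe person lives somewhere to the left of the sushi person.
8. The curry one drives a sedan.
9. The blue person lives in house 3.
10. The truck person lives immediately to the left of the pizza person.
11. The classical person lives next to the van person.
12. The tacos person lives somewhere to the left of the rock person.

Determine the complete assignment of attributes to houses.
Solution:

House | Color | Food | Music | Vehicle
--------------------------------------
  1   | yellow | tacos | classical | truck
  2   | green | pizza | blues | van
  3   | blue | curry | jazz | sedan
  4   | purple | pasta | rock | coupe
  5   | red | sushi | pop | wagon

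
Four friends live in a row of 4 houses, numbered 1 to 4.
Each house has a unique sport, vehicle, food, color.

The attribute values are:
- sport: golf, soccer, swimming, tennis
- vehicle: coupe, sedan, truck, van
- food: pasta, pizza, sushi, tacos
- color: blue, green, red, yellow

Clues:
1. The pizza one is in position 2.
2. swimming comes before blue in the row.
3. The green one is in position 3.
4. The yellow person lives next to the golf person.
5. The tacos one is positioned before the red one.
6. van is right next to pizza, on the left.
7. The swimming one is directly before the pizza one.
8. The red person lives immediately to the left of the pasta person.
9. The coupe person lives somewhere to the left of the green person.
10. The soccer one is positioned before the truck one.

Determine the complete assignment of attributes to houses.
Solution:

House | Sport | Vehicle | Food | Color
--------------------------------------
  1   | swimming | van | tacos | yellow
  2   | golf | coupe | pizza | red
  3   | soccer | sedan | pasta | green
  4   | tennis | truck | sushi | blue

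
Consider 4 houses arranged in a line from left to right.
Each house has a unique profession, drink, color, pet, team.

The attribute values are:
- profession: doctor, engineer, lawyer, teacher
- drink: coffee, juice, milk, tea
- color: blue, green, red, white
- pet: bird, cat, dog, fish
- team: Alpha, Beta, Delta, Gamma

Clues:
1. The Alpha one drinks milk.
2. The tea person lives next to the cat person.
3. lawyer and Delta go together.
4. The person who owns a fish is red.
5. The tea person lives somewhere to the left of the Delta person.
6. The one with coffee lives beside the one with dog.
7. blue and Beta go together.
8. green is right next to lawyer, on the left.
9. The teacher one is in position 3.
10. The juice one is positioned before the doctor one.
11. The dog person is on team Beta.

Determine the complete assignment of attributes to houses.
Solution:

House | Profession | Drink | Color | Pet | Team
-----------------------------------------------
  1   | engineer | tea | green | bird | Gamma
  2   | lawyer | coffee | white | cat | Delta
  3   | teacher | juice | blue | dog | Beta
  4   | doctor | milk | red | fish | Alpha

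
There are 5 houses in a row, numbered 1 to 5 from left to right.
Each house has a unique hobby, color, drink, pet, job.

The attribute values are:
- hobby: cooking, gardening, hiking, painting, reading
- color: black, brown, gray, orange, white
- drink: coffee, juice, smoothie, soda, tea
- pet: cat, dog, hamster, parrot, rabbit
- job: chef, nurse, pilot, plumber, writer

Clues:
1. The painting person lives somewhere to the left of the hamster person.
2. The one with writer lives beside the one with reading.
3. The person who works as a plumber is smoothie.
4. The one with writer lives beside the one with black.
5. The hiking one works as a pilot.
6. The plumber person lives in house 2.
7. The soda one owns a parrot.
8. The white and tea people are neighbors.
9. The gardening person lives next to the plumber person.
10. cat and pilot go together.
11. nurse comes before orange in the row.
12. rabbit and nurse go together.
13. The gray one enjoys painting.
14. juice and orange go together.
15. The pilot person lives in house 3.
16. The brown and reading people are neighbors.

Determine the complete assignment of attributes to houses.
Solution:

House | Hobby | Color | Drink | Pet | Job
-----------------------------------------
  1   | gardening | brown | soda | parrot | writer
  2   | reading | black | smoothie | dog | plumber
  3   | hiking | white | coffee | cat | pilot
  4   | painting | gray | tea | rabbit | nurse
  5   | cooking | orange | juice | hamster | chef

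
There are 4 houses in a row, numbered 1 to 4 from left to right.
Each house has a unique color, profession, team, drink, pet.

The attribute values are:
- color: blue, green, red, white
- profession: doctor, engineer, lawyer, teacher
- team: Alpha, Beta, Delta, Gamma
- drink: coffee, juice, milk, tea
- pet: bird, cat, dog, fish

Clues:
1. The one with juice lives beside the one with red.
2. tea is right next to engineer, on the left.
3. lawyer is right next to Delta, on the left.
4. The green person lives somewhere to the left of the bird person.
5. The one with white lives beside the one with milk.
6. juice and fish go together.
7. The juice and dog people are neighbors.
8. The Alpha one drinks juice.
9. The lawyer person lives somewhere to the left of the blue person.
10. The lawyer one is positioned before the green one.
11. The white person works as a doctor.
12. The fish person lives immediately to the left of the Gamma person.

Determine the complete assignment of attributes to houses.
Solution:

House | Color | Profession | Team | Drink | Pet
-----------------------------------------------
  1   | white | doctor | Alpha | juice | fish
  2   | red | lawyer | Gamma | milk | dog
  3   | green | teacher | Delta | tea | cat
  4   | blue | engineer | Beta | coffee | bird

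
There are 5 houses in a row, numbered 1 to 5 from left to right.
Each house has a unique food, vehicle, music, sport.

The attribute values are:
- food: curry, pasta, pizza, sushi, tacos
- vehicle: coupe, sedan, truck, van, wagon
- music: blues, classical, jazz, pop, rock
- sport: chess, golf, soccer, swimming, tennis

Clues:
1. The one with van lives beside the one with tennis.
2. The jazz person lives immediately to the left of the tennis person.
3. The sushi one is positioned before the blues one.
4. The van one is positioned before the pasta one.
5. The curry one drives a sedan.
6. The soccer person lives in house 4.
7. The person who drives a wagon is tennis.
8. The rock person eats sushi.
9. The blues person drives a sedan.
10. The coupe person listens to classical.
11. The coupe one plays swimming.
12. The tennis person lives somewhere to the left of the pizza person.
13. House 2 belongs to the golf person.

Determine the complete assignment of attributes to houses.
Solution:

House | Food | Vehicle | Music | Sport
--------------------------------------
  1   | sushi | truck | rock | chess
  2   | tacos | van | jazz | golf
  3   | pasta | wagon | pop | tennis
  4   | curry | sedan | blues | soccer
  5   | pizza | coupe | classical | swimming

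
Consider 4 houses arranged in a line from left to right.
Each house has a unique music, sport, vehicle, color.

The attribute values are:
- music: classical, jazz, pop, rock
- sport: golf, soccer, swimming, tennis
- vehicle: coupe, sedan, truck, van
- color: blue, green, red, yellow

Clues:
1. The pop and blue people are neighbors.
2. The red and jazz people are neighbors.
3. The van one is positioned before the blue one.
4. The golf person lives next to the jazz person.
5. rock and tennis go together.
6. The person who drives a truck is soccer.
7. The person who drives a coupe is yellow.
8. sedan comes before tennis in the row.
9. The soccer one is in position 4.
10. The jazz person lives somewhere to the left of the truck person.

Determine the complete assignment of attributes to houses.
Solution:

House | Music | Sport | Vehicle | Color
---------------------------------------
  1   | pop | golf | van | red
  2   | jazz | swimming | sedan | blue
  3   | rock | tennis | coupe | yellow
  4   | classical | soccer | truck | green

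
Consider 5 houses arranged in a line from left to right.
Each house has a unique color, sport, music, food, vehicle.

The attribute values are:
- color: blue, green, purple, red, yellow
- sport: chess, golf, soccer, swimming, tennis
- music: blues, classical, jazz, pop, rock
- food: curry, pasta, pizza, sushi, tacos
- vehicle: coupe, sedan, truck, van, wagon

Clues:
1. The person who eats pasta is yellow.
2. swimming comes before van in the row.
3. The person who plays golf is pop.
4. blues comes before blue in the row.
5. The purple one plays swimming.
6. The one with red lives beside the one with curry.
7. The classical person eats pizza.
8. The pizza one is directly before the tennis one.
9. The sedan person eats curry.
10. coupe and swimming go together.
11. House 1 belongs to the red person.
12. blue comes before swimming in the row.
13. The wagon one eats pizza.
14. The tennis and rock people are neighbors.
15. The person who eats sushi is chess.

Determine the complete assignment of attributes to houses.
Solution:

House | Color | Sport | Music | Food | Vehicle
----------------------------------------------
  1   | red | soccer | classical | pizza | wagon
  2   | green | tennis | blues | curry | sedan
  3   | blue | chess | rock | sushi | truck
  4   | purple | swimming | jazz | tacos | coupe
  5   | yellow | golf | pop | pasta | van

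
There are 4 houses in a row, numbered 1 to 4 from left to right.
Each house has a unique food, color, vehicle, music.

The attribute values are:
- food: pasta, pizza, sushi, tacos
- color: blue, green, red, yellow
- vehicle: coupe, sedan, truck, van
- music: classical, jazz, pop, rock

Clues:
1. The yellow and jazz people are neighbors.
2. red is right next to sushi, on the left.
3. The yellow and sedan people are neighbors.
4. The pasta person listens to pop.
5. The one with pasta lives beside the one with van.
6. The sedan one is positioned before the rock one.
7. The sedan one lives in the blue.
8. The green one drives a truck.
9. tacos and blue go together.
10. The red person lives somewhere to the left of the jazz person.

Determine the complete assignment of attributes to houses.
Solution:

House | Food | Color | Vehicle | Music
--------------------------------------
  1   | pasta | red | coupe | pop
  2   | sushi | yellow | van | classical
  3   | tacos | blue | sedan | jazz
  4   | pizza | green | truck | rock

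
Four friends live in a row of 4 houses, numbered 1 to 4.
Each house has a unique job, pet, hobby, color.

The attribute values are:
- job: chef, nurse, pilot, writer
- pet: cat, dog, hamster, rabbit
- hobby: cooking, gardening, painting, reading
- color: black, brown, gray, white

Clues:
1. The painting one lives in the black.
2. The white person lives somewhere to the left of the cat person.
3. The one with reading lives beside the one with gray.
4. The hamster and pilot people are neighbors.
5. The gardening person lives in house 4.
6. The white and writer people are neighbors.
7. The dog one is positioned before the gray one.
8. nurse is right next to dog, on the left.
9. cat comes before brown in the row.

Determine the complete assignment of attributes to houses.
Solution:

House | Job | Pet | Hobby | Color
---------------------------------
  1   | nurse | hamster | painting | black
  2   | pilot | dog | reading | white
  3   | writer | cat | cooking | gray
  4   | chef | rabbit | gardening | brown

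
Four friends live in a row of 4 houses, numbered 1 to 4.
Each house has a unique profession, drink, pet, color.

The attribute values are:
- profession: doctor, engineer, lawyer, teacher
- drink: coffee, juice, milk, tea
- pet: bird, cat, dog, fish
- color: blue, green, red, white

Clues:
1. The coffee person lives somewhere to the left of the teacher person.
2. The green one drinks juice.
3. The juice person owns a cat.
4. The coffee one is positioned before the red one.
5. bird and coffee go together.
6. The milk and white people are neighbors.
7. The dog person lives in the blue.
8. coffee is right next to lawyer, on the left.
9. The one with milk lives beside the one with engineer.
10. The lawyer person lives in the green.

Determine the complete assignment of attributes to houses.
Solution:

House | Profession | Drink | Pet | Color
----------------------------------------
  1   | doctor | milk | dog | blue
  2   | engineer | coffee | bird | white
  3   | lawyer | juice | cat | green
  4   | teacher | tea | fish | red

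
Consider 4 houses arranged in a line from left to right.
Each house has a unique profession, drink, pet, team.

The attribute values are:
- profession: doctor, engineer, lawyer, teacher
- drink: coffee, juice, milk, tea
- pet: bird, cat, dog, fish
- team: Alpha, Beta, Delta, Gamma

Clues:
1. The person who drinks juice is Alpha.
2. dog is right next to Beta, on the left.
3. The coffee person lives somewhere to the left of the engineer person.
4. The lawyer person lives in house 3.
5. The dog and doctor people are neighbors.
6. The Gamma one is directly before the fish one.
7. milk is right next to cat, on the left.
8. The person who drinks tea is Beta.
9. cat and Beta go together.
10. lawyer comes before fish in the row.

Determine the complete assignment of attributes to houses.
Solution:

House | Profession | Drink | Pet | Team
---------------------------------------
  1   | teacher | milk | dog | Delta
  2   | doctor | tea | cat | Beta
  3   | lawyer | coffee | bird | Gamma
  4   | engineer | juice | fish | Alpha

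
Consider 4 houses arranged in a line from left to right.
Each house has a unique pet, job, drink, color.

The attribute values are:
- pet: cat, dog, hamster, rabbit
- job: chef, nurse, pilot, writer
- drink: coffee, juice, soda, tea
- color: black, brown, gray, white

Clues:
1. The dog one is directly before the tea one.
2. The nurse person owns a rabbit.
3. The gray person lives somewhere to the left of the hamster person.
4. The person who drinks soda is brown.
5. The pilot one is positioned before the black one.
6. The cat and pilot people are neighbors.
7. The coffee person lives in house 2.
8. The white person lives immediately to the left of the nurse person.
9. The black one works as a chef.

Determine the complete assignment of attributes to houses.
Solution:

House | Pet | Job | Drink | Color
---------------------------------
  1   | cat | writer | soda | brown
  2   | dog | pilot | coffee | white
  3   | rabbit | nurse | tea | gray
  4   | hamster | chef | juice | black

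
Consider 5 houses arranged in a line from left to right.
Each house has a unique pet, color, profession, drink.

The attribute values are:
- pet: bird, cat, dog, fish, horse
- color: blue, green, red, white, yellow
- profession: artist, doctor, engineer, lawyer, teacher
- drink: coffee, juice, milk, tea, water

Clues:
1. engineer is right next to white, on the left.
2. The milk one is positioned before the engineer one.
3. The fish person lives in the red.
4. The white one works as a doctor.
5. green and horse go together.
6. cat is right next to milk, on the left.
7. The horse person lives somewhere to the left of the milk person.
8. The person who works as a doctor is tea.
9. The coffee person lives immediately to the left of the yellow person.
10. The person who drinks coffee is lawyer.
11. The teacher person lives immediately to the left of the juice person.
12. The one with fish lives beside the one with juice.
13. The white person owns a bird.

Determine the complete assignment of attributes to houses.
Solution:

House | Pet | Color | Profession | Drink
----------------------------------------
  1   | horse | green | lawyer | coffee
  2   | cat | yellow | artist | water
  3   | fish | red | teacher | milk
  4   | dog | blue | engineer | juice
  5   | bird | white | doctor | tea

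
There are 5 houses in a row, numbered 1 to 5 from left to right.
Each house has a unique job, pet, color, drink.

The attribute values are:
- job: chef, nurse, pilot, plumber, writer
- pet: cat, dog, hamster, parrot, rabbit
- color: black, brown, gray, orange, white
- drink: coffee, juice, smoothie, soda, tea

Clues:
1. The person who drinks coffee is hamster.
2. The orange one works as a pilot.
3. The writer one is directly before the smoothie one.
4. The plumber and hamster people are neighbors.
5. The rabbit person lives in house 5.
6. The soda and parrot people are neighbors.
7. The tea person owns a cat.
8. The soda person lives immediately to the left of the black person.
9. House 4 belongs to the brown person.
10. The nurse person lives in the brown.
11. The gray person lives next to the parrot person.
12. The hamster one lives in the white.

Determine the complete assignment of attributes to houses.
Solution:

House | Job | Pet | Color | Drink
---------------------------------
  1   | writer | dog | gray | soda
  2   | plumber | parrot | black | smoothie
  3   | chef | hamster | white | coffee
  4   | nurse | cat | brown | tea
  5   | pilot | rabbit | orange | juice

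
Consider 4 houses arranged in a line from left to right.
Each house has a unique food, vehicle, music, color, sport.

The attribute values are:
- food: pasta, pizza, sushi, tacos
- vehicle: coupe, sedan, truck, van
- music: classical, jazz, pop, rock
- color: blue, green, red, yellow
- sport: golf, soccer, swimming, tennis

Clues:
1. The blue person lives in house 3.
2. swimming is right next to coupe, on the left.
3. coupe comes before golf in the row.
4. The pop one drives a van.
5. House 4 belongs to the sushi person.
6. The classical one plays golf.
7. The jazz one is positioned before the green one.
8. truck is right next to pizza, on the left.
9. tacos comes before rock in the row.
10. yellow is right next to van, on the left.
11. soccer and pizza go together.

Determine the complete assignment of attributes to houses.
Solution:

House | Food | Vehicle | Music | Color | Sport
----------------------------------------------
  1   | tacos | truck | jazz | red | swimming
  2   | pizza | coupe | rock | yellow | soccer
  3   | pasta | van | pop | blue | tennis
  4   | sushi | sedan | classical | green | golf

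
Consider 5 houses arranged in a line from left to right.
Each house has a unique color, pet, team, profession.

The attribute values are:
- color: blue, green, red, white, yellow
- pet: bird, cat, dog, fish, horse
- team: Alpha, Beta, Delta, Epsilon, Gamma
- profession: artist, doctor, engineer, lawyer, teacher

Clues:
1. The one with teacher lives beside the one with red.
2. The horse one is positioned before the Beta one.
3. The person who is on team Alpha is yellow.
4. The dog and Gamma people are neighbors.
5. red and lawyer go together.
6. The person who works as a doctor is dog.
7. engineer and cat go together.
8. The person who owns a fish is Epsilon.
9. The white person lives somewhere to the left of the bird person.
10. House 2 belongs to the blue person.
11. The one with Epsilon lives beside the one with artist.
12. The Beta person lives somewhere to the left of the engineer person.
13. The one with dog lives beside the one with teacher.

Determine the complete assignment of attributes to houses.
Solution:

House | Color | Pet | Team | Profession
---------------------------------------
  1   | white | dog | Delta | doctor
  2   | blue | horse | Gamma | teacher
  3   | red | fish | Epsilon | lawyer
  4   | green | bird | Beta | artist
  5   | yellow | cat | Alpha | engineer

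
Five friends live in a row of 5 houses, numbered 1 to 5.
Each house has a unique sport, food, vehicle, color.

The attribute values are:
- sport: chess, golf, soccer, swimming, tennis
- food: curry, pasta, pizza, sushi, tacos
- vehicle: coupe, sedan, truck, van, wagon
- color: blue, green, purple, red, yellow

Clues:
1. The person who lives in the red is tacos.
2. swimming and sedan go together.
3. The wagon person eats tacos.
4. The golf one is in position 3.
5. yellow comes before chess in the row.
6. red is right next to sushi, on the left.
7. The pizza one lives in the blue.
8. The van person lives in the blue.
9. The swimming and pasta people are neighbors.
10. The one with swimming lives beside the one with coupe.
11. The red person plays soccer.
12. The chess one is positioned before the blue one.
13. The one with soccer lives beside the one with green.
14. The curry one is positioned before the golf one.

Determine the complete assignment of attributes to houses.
Solution:

House | Sport | Food | Vehicle | Color
--------------------------------------
  1   | swimming | curry | sedan | yellow
  2   | chess | pasta | coupe | purple
  3   | golf | pizza | van | blue
  4   | soccer | tacos | wagon | red
  5   | tennis | sushi | truck | green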